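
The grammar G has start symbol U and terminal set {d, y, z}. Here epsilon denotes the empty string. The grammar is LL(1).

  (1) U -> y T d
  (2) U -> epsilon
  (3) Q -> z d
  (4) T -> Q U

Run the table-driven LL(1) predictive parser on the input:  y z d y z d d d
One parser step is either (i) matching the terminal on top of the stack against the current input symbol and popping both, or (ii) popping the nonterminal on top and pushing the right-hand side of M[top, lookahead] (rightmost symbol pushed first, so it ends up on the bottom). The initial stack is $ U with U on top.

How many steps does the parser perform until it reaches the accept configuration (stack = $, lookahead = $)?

step 1: stack=$ U  input=y z d y z d d d $  — expand U -> y T d
step 2: stack=$ d T y  input=y z d y z d d d $  — match y
step 3: stack=$ d T  input=z d y z d d d $  — expand T -> Q U
step 4: stack=$ d U Q  input=z d y z d d d $  — expand Q -> z d
step 5: stack=$ d U d z  input=z d y z d d d $  — match z
step 6: stack=$ d U d  input=d y z d d d $  — match d
step 7: stack=$ d U  input=y z d d d $  — expand U -> y T d
step 8: stack=$ d d T y  input=y z d d d $  — match y
step 9: stack=$ d d T  input=z d d d $  — expand T -> Q U
step 10: stack=$ d d U Q  input=z d d d $  — expand Q -> z d
step 11: stack=$ d d U d z  input=z d d d $  — match z
step 12: stack=$ d d U d  input=d d d $  — match d
step 13: stack=$ d d U  input=d d $  — expand U -> epsilon
step 14: stack=$ d d  input=d d $  — match d
step 15: stack=$ d  input=d $  — match d
Accept reached after 15 steps.

15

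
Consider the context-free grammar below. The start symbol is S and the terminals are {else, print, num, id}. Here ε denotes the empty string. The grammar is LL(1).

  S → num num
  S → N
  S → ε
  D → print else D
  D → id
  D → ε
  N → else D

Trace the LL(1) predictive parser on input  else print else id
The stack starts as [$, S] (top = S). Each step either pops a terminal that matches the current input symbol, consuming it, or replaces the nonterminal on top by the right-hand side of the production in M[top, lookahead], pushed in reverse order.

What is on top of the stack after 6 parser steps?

D

step 1: stack=$ S  input=else print else id $  — expand S → N
step 2: stack=$ N  input=else print else id $  — expand N → else D
step 3: stack=$ D else  input=else print else id $  — match else
step 4: stack=$ D  input=print else id $  — expand D → print else D
step 5: stack=$ D else print  input=print else id $  — match print
step 6: stack=$ D else  input=else id $  — match else
Stack after step 6: $ D (top = D).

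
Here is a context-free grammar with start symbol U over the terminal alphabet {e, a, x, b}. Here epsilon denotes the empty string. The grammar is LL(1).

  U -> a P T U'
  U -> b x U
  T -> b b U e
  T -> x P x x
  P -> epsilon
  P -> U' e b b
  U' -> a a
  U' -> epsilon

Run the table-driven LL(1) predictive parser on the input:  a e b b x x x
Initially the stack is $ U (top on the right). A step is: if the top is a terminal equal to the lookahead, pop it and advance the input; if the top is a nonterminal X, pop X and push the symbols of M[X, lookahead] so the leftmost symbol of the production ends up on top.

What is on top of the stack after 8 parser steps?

     Stack            Input            Action
  1  $ U              a e b b x x x $  expand U -> a P T U'
  2  $ U' T P a       a e b b x x x $  match a
  3  $ U' T P         e b b x x x $    expand P -> U' e b b
  4  $ U' T b b e U'  e b b x x x $    expand U' -> epsilon
  5  $ U' T b b e     e b b x x x $    match e
  6  $ U' T b b       b b x x x $      match b
  7  $ U' T b         b x x x $        match b
  8  $ U' T           x x x $          expand T -> x P x x
Stack after step 8: $ U' x x P x (top = x).

x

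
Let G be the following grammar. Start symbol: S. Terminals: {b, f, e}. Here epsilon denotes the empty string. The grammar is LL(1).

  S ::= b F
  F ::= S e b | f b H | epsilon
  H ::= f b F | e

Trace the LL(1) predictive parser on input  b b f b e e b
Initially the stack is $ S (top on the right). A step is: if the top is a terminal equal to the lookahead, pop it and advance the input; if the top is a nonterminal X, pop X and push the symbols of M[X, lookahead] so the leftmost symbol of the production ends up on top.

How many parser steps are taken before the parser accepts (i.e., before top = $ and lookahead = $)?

12

      Stack        Input            Action
   1  $ S          b b f b e e b $  expand S ::= b F
   2  $ F b        b b f b e e b $  match b
   3  $ F          b f b e e b $    expand F ::= S e b
   4  $ b e S      b f b e e b $    expand S ::= b F
   5  $ b e F b    b f b e e b $    match b
   6  $ b e F      f b e e b $      expand F ::= f b H
   7  $ b e H b f  f b e e b $      match f
   8  $ b e H b    b e e b $        match b
   9  $ b e H      e e b $          expand H ::= e
  10  $ b e e      e e b $          match e
  11  $ b e        e b $            match e
  12  $ b          b $              match b
Accept reached after 12 steps.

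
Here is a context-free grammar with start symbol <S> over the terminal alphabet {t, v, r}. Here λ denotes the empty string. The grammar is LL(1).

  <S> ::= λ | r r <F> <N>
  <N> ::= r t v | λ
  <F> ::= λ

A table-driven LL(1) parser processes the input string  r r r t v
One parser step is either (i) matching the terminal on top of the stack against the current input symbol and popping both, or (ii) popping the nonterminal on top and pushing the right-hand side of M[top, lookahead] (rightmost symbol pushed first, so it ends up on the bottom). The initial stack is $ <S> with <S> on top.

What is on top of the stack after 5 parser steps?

r

step 1: stack=$ <S>  input=r r r t v $  — expand <S> ::= r r <F> <N>
step 2: stack=$ <N> <F> r r  input=r r r t v $  — match r
step 3: stack=$ <N> <F> r  input=r r t v $  — match r
step 4: stack=$ <N> <F>  input=r t v $  — expand <F> ::= λ
step 5: stack=$ <N>  input=r t v $  — expand <N> ::= r t v
Stack after step 5: $ v t r (top = r).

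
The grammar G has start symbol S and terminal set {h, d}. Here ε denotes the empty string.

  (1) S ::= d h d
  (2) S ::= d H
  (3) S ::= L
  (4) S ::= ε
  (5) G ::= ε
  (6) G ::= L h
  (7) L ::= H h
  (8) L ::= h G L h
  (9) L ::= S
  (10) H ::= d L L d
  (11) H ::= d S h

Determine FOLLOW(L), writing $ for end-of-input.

FIRST(H) = {d}
FIRST(S) = {ε, d, h}  (via L)
FIRST(L) = {ε, d, h}  (via H h, S)
FIRST(G) = {ε, d, h}  (via L h)
FOLLOW(S) includes $ since S is the start symbol.
FOLLOW(G): in L::=h G L h, G is followed by L h with FIRST {d, h}. Thus FOLLOW(G) = {d, h}.
FOLLOW(S): in L::=S, the suffix after S is empty, so FOLLOW(S) ⊇ FOLLOW(L) = {$, d, h}; in H::=d S h, S is followed by h with FIRST {h}. Thus FOLLOW(S) = {$, d, h}.
FOLLOW(L): in S::=L, the suffix after L is empty, so FOLLOW(L) ⊇ FOLLOW(S) = {$, d, h}; in G::=L h, L is followed by h with FIRST {h}; in L::=h G L h, L is followed by h with FIRST {h}; in H::=d L L d (occurrence 1), L is followed by L d with FIRST {d, h}; in H::=d L L d (occurrence 2), L is followed by d with FIRST {d}. Thus FOLLOW(L) = {$, d, h}.
FOLLOW(H): in S::=d H, the suffix after H is empty, so FOLLOW(H) ⊇ FOLLOW(S) = {$, d, h}; in L::=H h, H is followed by h with FIRST {h}. Thus FOLLOW(H) = {$, d, h}.

{$, d, h}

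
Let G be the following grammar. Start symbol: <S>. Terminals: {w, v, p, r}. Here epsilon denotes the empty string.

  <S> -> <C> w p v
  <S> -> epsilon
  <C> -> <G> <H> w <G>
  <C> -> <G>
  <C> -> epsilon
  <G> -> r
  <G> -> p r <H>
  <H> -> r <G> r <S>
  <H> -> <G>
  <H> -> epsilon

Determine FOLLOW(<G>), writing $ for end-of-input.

FIRST(<G>) = {p, r}
FIRST(<C>) = {epsilon, p, r}  (via <G> <H> w <G>, <G>)
FIRST(<H>) = {epsilon, p, r}  (via <G>)
FIRST(<S>) = {epsilon, p, r, w}  (via <C> w p v)
FOLLOW(<S>) includes $ since <S> is the start symbol.
FOLLOW(<C>): in <S>-><C> w p v, <C> is followed by w p v with FIRST {w}. Thus FOLLOW(<C>) = {w}.
FOLLOW(<S>): in <H>->r <G> r <S>, the suffix after <S> is empty, so FOLLOW(<S>) ⊇ FOLLOW(<H>) = {p, r, w}. Thus FOLLOW(<S>) = {$, p, r, w}.
FOLLOW(<G>): in <C>-><G> <H> w <G> (occurrence 1), <G> is followed by <H> w <G> with FIRST {p, r, w}; in <C>-><G> <H> w <G> (occurrence 2), the suffix after <G> is empty, so FOLLOW(<G>) ⊇ FOLLOW(<C>) = {w}; in <C>-><G>, the suffix after <G> is empty, so FOLLOW(<G>) ⊇ FOLLOW(<C>) = {w}; in <H>->r <G> r <S>, <G> is followed by r <S> with FIRST {r}; in <H>-><G>, the suffix after <G> is empty, so FOLLOW(<G>) ⊇ FOLLOW(<H>) = {p, r, w}. Thus FOLLOW(<G>) = {p, r, w}.
FOLLOW(<H>): in <C>-><G> <H> w <G>, <H> is followed by w <G> with FIRST {w}; in <G>->p r <H>, the suffix after <H> is empty, so FOLLOW(<H>) ⊇ FOLLOW(<G>) = {p, r, w}. Thus FOLLOW(<H>) = {p, r, w}.

{p, r, w}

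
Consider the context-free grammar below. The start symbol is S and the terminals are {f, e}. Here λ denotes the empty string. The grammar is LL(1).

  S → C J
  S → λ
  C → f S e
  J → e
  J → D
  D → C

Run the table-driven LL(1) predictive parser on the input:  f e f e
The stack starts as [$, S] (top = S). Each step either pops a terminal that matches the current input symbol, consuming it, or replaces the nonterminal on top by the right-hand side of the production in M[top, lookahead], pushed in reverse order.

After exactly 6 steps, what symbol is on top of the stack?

     Stack      Input      Action
  1  $ S        f e f e $  expand S → C J
  2  $ J C      f e f e $  expand C → f S e
  3  $ J e S f  f e f e $  match f
  4  $ J e S    e f e $    expand S → λ
  5  $ J e      e f e $    match e
  6  $ J        f e $      expand J → D
Stack after step 6: $ D (top = D).

D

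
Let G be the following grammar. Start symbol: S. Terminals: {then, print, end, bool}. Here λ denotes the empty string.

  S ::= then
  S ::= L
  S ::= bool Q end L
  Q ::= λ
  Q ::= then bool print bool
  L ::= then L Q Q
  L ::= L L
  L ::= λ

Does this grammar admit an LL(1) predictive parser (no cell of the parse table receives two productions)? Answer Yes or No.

No

FIRST(S) = {λ, bool, then}
FIRST(Q) = {λ, then}
FIRST(L) = {λ, then}
FOLLOW(S) = {$}
FOLLOW(Q) = {$, end, then}
FOLLOW(L) = {$, then}
Cell M[L, $] receives both L ::= L L and L ::= λ — the grammar is not LL(1).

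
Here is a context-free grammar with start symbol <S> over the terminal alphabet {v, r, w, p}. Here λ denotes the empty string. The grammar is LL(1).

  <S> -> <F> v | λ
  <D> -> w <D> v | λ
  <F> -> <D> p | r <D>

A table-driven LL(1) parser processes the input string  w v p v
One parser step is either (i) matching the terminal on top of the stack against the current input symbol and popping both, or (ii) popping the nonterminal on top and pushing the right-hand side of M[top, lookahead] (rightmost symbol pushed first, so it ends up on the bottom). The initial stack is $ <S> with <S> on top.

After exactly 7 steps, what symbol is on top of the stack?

     Stack          Input      Action
  1  $ <S>          w v p v $  expand <S> -> <F> v
  2  $ v <F>        w v p v $  expand <F> -> <D> p
  3  $ v p <D>      w v p v $  expand <D> -> w <D> v
  4  $ v p v <D> w  w v p v $  match w
  5  $ v p v <D>    v p v $    expand <D> -> λ
  6  $ v p v        v p v $    match v
  7  $ v p          p v $      match p
Stack after step 7: $ v (top = v).

v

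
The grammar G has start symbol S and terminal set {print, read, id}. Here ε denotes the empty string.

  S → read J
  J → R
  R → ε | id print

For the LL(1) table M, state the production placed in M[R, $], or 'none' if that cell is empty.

R → ε

FIRST(S) = {read}
FIRST(R) = {ε, id}
FIRST(J) = {ε, id}  (via R)
FOLLOW(S) includes $ since S is the start symbol.
FOLLOW(J): in S→read J, the suffix after J is empty, so FOLLOW(J) ⊇ FOLLOW(S) = {$}. Thus FOLLOW(J) = {$}.
FOLLOW(R): in J→R, the suffix after R is empty, so FOLLOW(R) ⊇ FOLLOW(J) = {$}. Thus FOLLOW(R) = {$}.
For R → ε: FIRST(ε) = {ε}, so it goes in M[R, t] for t ∈ {}; since ε ∈ FIRST, also for every t ∈ FOLLOW(R) = {$}.
For R → id print: FIRST(id print) = {id}, so it goes in M[R, t] for t ∈ {id}.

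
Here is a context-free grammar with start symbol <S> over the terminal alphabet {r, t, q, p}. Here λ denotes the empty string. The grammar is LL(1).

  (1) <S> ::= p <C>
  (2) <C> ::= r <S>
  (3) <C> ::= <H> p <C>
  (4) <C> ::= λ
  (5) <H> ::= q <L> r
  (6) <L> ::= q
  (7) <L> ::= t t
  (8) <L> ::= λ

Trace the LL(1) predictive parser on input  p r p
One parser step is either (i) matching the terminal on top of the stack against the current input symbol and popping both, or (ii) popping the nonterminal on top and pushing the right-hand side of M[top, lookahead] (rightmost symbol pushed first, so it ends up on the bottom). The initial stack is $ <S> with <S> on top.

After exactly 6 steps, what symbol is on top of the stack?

<C>

     Stack    Input    Action
  1  $ <S>    p r p $  expand <S> ::= p <C>
  2  $ <C> p  p r p $  match p
  3  $ <C>    r p $    expand <C> ::= r <S>
  4  $ <S> r  r p $    match r
  5  $ <S>    p $      expand <S> ::= p <C>
  6  $ <C> p  p $      match p
Stack after step 6: $ <C> (top = <C>).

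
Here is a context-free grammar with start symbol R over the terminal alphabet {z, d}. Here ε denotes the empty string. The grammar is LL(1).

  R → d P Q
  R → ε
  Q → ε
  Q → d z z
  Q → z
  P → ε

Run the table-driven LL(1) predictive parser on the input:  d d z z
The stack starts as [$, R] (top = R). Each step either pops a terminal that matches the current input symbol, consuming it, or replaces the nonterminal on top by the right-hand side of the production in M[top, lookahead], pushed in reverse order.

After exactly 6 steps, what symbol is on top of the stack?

step 1: stack=$ R  input=d d z z $  — expand R → d P Q
step 2: stack=$ Q P d  input=d d z z $  — match d
step 3: stack=$ Q P  input=d z z $  — expand P → ε
step 4: stack=$ Q  input=d z z $  — expand Q → d z z
step 5: stack=$ z z d  input=d z z $  — match d
step 6: stack=$ z z  input=z z $  — match z
Stack after step 6: $ z (top = z).

z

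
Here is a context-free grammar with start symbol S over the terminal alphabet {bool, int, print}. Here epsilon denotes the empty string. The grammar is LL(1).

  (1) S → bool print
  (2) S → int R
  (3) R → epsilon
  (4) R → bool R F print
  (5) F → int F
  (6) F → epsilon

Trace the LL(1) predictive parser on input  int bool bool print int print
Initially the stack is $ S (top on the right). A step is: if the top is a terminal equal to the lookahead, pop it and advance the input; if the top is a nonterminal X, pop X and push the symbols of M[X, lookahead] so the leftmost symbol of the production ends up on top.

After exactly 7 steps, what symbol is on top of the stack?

     Stack                     Input                            Action
  1  $ S                       int bool bool print int print $  expand S → int R
  2  $ R int                   int bool bool print int print $  match int
  3  $ R                       bool bool print int print $      expand R → bool R F print
  4  $ print F R bool          bool bool print int print $      match bool
  5  $ print F R               bool print int print $           expand R → bool R F print
  6  $ print F print F R bool  bool print int print $           match bool
  7  $ print F print F R       print int print $                expand R → epsilon
Stack after step 7: $ print F print F (top = F).

F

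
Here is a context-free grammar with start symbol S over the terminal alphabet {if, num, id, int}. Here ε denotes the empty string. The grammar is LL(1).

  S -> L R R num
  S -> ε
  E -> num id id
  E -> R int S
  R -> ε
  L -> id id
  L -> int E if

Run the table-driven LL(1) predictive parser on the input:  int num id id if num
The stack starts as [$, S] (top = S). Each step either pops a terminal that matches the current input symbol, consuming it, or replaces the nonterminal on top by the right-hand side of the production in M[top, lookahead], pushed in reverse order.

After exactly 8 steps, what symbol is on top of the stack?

     Stack                   Input                   Action
  1  $ S                     int num id id if num $  expand S -> L R R num
  2  $ num R R L             int num id id if num $  expand L -> int E if
  3  $ num R R if E int      int num id id if num $  match int
  4  $ num R R if E          num id id if num $      expand E -> num id id
  5  $ num R R if id id num  num id id if num $      match num
  6  $ num R R if id id      id id if num $          match id
  7  $ num R R if id         id if num $             match id
  8  $ num R R if            if num $                match if
Stack after step 8: $ num R R (top = R).

R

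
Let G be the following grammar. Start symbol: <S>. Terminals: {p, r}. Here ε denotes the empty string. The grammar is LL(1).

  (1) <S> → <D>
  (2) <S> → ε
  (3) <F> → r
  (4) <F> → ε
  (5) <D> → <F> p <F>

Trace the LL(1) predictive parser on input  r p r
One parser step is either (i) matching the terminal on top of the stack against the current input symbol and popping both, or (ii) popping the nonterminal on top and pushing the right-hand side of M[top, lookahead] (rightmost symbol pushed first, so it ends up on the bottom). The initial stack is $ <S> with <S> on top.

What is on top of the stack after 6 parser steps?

r

step 1: stack=$ <S>  input=r p r $  — expand <S> → <D>
step 2: stack=$ <D>  input=r p r $  — expand <D> → <F> p <F>
step 3: stack=$ <F> p <F>  input=r p r $  — expand <F> → r
step 4: stack=$ <F> p r  input=r p r $  — match r
step 5: stack=$ <F> p  input=p r $  — match p
step 6: stack=$ <F>  input=r $  — expand <F> → r
Stack after step 6: $ r (top = r).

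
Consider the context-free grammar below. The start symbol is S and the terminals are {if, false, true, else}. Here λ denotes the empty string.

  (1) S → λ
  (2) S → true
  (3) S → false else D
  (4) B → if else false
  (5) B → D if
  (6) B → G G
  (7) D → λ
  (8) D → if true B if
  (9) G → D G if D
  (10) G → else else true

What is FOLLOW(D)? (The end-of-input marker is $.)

FIRST(S): from S→λ we get {λ}; from S→true we get {true}; from S→false else D we get {false}. So FIRST(S) = {λ, false, true}.
FIRST(D): from D→λ we get {λ}; from D→if true B if we get {if}. So FIRST(D) = {λ, if}.
FIRST(G): from G→D G if D we get {else, if}; from G→else else true we get {else}. So FIRST(G) = {else, if}.
FIRST(B): from B→if else false we get {if}; from B→D if we get {if}; from B→G G we get {else, if}. So FIRST(B) = {else, if}.
FOLLOW(S) includes $ since S is the start symbol.
FOLLOW(S): S appears on no right-hand side. Thus FOLLOW(S) = {$}.
FOLLOW(B): in D→if true B if, B is followed by if with FIRST {if}. Thus FOLLOW(B) = {if}.
FOLLOW(G): in B→G G (occurrence 1), G is followed by G with FIRST {else, if}; in B→G G (occurrence 2), the suffix after G is empty, so FOLLOW(G) ⊇ FOLLOW(B) = {if}; in G→D G if D, G is followed by if D with FIRST {if}. Thus FOLLOW(G) = {else, if}.
FOLLOW(D): in S→false else D, the suffix after D is empty, so FOLLOW(D) ⊇ FOLLOW(S) = {$}; in B→D if, D is followed by if with FIRST {if}; in G→D G if D (occurrence 1), D is followed by G if D with FIRST {else, if}; in G→D G if D (occurrence 2), the suffix after D is empty, so FOLLOW(D) ⊇ FOLLOW(G) = {else, if}. Thus FOLLOW(D) = {$, else, if}.

{$, else, if}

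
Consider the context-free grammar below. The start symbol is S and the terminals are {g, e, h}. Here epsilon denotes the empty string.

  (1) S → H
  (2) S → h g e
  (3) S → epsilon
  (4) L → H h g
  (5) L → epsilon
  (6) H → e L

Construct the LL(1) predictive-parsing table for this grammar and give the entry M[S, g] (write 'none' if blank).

FIRST(H): from H→e L we get {e}. So FIRST(H) = {e}.
FIRST(S): from S→H we get {e}; from S→h g e we get {h}; from S→epsilon we get {epsilon}. So FIRST(S) = {epsilon, e, h}.
FIRST(L): from L→H h g we get {e}; from L→epsilon we get {epsilon}. So FIRST(L) = {epsilon, e}.
FOLLOW(S) includes $ since S is the start symbol.
FOLLOW(S): S appears on no right-hand side. Thus FOLLOW(S) = {$}.
For S → H: FIRST(H) = {e}, so it goes in M[S, t] for t ∈ {e}.
For S → h g e: FIRST(h g e) = {h}, so it goes in M[S, t] for t ∈ {h}.
For S → epsilon: FIRST(epsilon) = {epsilon}, so it goes in M[S, t] for t ∈ {}; since epsilon ∈ FIRST, also for every t ∈ FOLLOW(S) = {$}.
None of these place a production in M[S, g].

none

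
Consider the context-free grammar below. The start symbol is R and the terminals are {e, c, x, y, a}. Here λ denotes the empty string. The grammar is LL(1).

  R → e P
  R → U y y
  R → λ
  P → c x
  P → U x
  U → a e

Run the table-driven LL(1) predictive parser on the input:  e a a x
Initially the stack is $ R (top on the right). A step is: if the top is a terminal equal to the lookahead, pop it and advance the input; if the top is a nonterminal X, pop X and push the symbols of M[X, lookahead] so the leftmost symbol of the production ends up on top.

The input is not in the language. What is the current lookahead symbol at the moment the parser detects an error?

a

step 1: stack=$ R  input=e a a x $  — expand R → e P
step 2: stack=$ P e  input=e a a x $  — match e
step 3: stack=$ P  input=a a x $  — expand P → U x
step 4: stack=$ x U  input=a a x $  — expand U → a e
step 5: stack=$ x e a  input=a a x $  — match a
step 6: stack=$ x e  input=a x $  — error: top is terminal e but lookahead is a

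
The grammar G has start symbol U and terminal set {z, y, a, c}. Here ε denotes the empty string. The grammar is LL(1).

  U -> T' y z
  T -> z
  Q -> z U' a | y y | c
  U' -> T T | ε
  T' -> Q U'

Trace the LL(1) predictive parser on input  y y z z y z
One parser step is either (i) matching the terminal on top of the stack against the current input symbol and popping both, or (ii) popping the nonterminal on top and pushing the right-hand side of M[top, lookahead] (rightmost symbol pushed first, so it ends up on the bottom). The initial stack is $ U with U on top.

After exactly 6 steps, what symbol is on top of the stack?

T

step 1: stack=$ U  input=y y z z y z $  — expand U -> T' y z
step 2: stack=$ z y T'  input=y y z z y z $  — expand T' -> Q U'
step 3: stack=$ z y U' Q  input=y y z z y z $  — expand Q -> y y
step 4: stack=$ z y U' y y  input=y y z z y z $  — match y
step 5: stack=$ z y U' y  input=y z z y z $  — match y
step 6: stack=$ z y U'  input=z z y z $  — expand U' -> T T
Stack after step 6: $ z y T T (top = T).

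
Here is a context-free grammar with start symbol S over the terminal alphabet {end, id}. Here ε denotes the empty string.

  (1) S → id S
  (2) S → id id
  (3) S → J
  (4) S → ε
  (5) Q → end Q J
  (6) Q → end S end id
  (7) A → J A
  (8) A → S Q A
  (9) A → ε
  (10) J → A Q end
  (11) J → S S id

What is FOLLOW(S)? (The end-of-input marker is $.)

FIRST(Q): from Q→end Q J we get {end}; from Q→end S end id we get {end}. So FIRST(Q) = {end}.
FIRST(S): from S→id S we get {id}; from S→id id we get {id}; from S→J we get {end, id}; from S→ε we get {ε}. So FIRST(S) = {ε, end, id}.
FIRST(A): from A→J A we get {end, id}; from A→S Q A we get {end, id}; from A→ε we get {ε}. So FIRST(A) = {ε, end, id}.
FIRST(J): from J→A Q end we get {end, id}; from J→S S id we get {end, id}. So FIRST(J) = {end, id}.
FOLLOW(S) includes $ since S is the start symbol.
FOLLOW(S): in S→id S, the suffix after S is empty (adds nothing new); in Q→end S end id, S is followed by end id with FIRST {end}; in A→S Q A, S is followed by Q A with FIRST {end}; in J→S S id (occurrence 1), S is followed by S id with FIRST {end, id}; in J→S S id (occurrence 2), S is followed by id with FIRST {id}. Thus FOLLOW(S) = {$, end, id}.
FOLLOW(A): in A→J A, the suffix after A is empty (adds nothing new); in A→S Q A, the suffix after A is empty (adds nothing new); in J→A Q end, A is followed by Q end with FIRST {end}. Thus FOLLOW(A) = {end}.
FOLLOW(Q): in Q→end Q J, Q is followed by J with FIRST {end, id}; in A→S Q A, Q is followed by A with FIRST {ε, end, id}; in A→S Q A, the suffix after Q is nullable, so FOLLOW(Q) ⊇ FOLLOW(A) = {end}; in J→A Q end, Q is followed by end with FIRST {end}. Thus FOLLOW(Q) = {end, id}.
FOLLOW(J): in S→J, the suffix after J is empty, so FOLLOW(J) ⊇ FOLLOW(S) = {$, end, id}; in Q→end Q J, the suffix after J is empty, so FOLLOW(J) ⊇ FOLLOW(Q) = {end, id}; in A→J A, J is followed by A with FIRST {ε, end, id}; in A→J A, the suffix after J is nullable, so FOLLOW(J) ⊇ FOLLOW(A) = {end}. Thus FOLLOW(J) = {$, end, id}.

{$, end, id}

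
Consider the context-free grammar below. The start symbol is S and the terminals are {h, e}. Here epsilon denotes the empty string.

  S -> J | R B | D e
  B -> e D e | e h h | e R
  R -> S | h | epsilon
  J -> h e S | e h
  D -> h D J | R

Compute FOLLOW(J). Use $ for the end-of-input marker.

FIRST(B): from B->e D e we get {e}; from B->e h h we get {e}; from B->e R we get {e}. So FIRST(B) = {e}.
FIRST(J): from J->h e S we get {h}; from J->e h we get {e}. So FIRST(J) = {e, h}.
FIRST(S): from S->J we get {e, h}; from S->R B we get {e, h}; from S->D e we get {e, h}. So FIRST(S) = {e, h}.
FIRST(R): from R->S we get {e, h}; from R->h we get {h}; from R->epsilon we get {epsilon}. So FIRST(R) = {epsilon, e, h}.
FIRST(D): from D->h D J we get {h}; from D->R we get {epsilon, e, h}. So FIRST(D) = {epsilon, e, h}.
FOLLOW(S) includes $ since S is the start symbol.
FOLLOW(D): in S->D e, D is followed by e with FIRST {e}; in B->e D e, D is followed by e with FIRST {e}; in D->h D J, D is followed by J with FIRST {e, h}. Thus FOLLOW(D) = {e, h}.
FOLLOW(S): in R->S, the suffix after S is empty, so FOLLOW(S) ⊇ FOLLOW(R) = {$, e, h}; in J->h e S, the suffix after S is empty, so FOLLOW(S) ⊇ FOLLOW(J) = {$, e, h}. Thus FOLLOW(S) = {$, e, h}.
FOLLOW(B): in S->R B, the suffix after B is empty, so FOLLOW(B) ⊇ FOLLOW(S) = {$, e, h}. Thus FOLLOW(B) = {$, e, h}.
FOLLOW(R): in S->R B, R is followed by B with FIRST {e}; in B->e R, the suffix after R is empty, so FOLLOW(R) ⊇ FOLLOW(B) = {$, e, h}; in D->R, the suffix after R is empty, so FOLLOW(R) ⊇ FOLLOW(D) = {e, h}. Thus FOLLOW(R) = {$, e, h}.
FOLLOW(J): in S->J, the suffix after J is empty, so FOLLOW(J) ⊇ FOLLOW(S) = {$, e, h}; in D->h D J, the suffix after J is empty, so FOLLOW(J) ⊇ FOLLOW(D) = {e, h}. Thus FOLLOW(J) = {$, e, h}.

{$, e, h}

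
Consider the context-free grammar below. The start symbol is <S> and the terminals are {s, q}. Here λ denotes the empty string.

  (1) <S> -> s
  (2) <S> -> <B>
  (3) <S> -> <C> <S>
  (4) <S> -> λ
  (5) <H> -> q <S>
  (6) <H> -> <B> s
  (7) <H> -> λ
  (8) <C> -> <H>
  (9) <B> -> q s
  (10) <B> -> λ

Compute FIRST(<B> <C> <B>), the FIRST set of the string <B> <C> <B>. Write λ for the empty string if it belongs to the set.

{λ, q, s}

FIRST(<B>): from <B>->q s we get {q}; from <B>->λ we get {λ}. So FIRST(<B>) = {λ, q}.
FIRST(<H>): from <H>->q <S> we get {q}; from <H>-><B> s we get {q, s}; from <H>->λ we get {λ}. So FIRST(<H>) = {λ, q, s}.
FIRST(<C>): from <C>-><H> we get {λ, q, s}. So FIRST(<C>) = {λ, q, s}.
FIRST(<S>): from <S>->s we get {s}; from <S>-><B> we get {λ, q}; from <S>-><C> <S> we get {λ, q, s}; from <S>->λ we get {λ}. So FIRST(<S>) = {λ, q, s}.
FIRST(<B> <C> <B>): take FIRST of each symbol in turn, carrying on past any symbol whose FIRST contains λ; result {λ, q, s}.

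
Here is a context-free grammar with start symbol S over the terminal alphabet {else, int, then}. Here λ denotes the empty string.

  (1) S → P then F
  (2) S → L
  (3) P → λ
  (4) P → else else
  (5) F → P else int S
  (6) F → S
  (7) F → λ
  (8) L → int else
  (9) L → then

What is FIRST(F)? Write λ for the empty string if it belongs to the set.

FIRST(P) = {λ, else}
FIRST(L) = {int, then}
FIRST(S) = {else, int, then}  (via P then F, L)
FIRST(F) = {λ, else, int, then}  (via P else int S, S)

{λ, else, int, then}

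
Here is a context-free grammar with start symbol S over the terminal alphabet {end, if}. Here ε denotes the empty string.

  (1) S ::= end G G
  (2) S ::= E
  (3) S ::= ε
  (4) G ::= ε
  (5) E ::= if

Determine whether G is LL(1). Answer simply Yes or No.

Yes

FIRST(S) = {ε, end, if}
FIRST(G) = {ε}
FIRST(E) = {if}
FOLLOW(S) = {$}
FOLLOW(G) = {$}
FOLLOW(E) = {$}
Each cell of M receives at most one production.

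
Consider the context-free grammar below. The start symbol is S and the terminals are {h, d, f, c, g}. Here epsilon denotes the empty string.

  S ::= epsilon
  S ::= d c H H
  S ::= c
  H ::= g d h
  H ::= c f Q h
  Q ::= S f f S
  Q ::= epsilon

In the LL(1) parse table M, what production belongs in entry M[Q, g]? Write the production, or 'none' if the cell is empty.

FIRST(S) = {epsilon, c, d}
FIRST(H) = {c, g}
FIRST(Q) = {epsilon, c, d, f}  (via S f f S)
FOLLOW(S) includes $ since S is the start symbol.
FOLLOW(Q): in H::=c f Q h, Q is followed by h with FIRST {h}. Thus FOLLOW(Q) = {h}.
For Q ::= S f f S: FIRST(S f f S) = {c, d, f}, so it goes in M[Q, t] for t ∈ {c, d, f}.
For Q ::= epsilon: FIRST(epsilon) = {epsilon}, so it goes in M[Q, t] for t ∈ {}; since epsilon ∈ FIRST, also for every t ∈ FOLLOW(Q) = {h}.
None of these place a production in M[Q, g].

none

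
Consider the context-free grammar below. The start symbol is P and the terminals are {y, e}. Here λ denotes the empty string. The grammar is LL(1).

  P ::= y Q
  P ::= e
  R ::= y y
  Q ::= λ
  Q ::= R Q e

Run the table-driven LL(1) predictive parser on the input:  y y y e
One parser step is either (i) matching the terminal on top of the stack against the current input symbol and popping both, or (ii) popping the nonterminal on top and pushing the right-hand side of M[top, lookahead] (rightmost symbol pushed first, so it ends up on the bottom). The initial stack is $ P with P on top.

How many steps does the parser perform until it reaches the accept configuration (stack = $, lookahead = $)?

8

     Stack      Input      Action
  1  $ P        y y y e $  expand P ::= y Q
  2  $ Q y      y y y e $  match y
  3  $ Q        y y e $    expand Q ::= R Q e
  4  $ e Q R    y y e $    expand R ::= y y
  5  $ e Q y y  y y e $    match y
  6  $ e Q y    y e $      match y
  7  $ e Q      e $        expand Q ::= λ
  8  $ e        e $        match e
Accept reached after 8 steps.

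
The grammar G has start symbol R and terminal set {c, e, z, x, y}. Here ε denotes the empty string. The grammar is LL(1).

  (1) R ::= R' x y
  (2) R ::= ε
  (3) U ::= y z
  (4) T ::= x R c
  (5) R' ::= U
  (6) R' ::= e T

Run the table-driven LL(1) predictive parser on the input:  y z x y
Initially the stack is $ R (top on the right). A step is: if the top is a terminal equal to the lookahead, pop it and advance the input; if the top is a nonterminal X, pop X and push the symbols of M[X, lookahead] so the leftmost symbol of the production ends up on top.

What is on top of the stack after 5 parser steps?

x

step 1: stack=$ R  input=y z x y $  — expand R ::= R' x y
step 2: stack=$ y x R'  input=y z x y $  — expand R' ::= U
step 3: stack=$ y x U  input=y z x y $  — expand U ::= y z
step 4: stack=$ y x z y  input=y z x y $  — match y
step 5: stack=$ y x z  input=z x y $  — match z
Stack after step 5: $ y x (top = x).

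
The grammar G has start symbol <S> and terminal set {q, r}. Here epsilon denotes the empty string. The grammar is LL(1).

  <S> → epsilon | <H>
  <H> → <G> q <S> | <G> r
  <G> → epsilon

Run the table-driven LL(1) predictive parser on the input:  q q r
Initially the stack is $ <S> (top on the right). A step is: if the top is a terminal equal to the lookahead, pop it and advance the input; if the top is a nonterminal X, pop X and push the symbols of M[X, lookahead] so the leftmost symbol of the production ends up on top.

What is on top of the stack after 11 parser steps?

      Stack        Input    Action
   1  $ <S>        q q r $  expand <S> → <H>
   2  $ <H>        q q r $  expand <H> → <G> q <S>
   3  $ <S> q <G>  q q r $  expand <G> → epsilon
   4  $ <S> q      q q r $  match q
   5  $ <S>        q r $    expand <S> → <H>
   6  $ <H>        q r $    expand <H> → <G> q <S>
   7  $ <S> q <G>  q r $    expand <G> → epsilon
   8  $ <S> q      q r $    match q
   9  $ <S>        r $      expand <S> → <H>
  10  $ <H>        r $      expand <H> → <G> r
  11  $ r <G>      r $      expand <G> → epsilon
Stack after step 11: $ r (top = r).

r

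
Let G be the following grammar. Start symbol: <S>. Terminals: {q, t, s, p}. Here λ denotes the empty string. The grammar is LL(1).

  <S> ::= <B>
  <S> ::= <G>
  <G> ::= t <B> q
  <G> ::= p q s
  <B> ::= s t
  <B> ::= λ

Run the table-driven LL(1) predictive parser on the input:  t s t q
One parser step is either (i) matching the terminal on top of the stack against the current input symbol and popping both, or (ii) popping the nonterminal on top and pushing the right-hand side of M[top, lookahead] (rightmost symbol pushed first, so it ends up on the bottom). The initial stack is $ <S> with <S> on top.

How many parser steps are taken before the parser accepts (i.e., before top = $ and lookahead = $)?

7

step 1: stack=$ <S>  input=t s t q $  — expand <S> ::= <G>
step 2: stack=$ <G>  input=t s t q $  — expand <G> ::= t <B> q
step 3: stack=$ q <B> t  input=t s t q $  — match t
step 4: stack=$ q <B>  input=s t q $  — expand <B> ::= s t
step 5: stack=$ q t s  input=s t q $  — match s
step 6: stack=$ q t  input=t q $  — match t
step 7: stack=$ q  input=q $  — match q
Accept reached after 7 steps.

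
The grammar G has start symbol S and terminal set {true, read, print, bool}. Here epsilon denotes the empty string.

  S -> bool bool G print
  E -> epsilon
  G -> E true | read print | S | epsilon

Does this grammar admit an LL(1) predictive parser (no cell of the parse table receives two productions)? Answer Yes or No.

Yes

FIRST(S) = {bool}
FIRST(E) = {epsilon}
FIRST(G) = {epsilon, bool, read, true}
FOLLOW(S) = {$, print}
FOLLOW(E) = {true}
FOLLOW(G) = {print}
Each cell of M receives at most one production.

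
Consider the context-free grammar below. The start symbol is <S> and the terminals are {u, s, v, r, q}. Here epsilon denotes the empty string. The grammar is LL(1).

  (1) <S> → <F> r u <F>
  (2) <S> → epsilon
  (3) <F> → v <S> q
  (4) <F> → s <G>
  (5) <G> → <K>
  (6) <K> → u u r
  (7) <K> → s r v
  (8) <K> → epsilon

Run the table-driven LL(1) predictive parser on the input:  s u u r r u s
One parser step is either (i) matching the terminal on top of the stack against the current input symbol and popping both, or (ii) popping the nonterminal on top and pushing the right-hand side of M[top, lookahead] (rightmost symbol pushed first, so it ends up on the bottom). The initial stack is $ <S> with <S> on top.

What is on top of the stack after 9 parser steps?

u

     Stack            Input            Action
  1  $ <S>            s u u r r u s $  expand <S> → <F> r u <F>
  2  $ <F> u r <F>    s u u r r u s $  expand <F> → s <G>
  3  $ <F> u r <G> s  s u u r r u s $  match s
  4  $ <F> u r <G>    u u r r u s $    expand <G> → <K>
  5  $ <F> u r <K>    u u r r u s $    expand <K> → u u r
  6  $ <F> u r r u u  u u r r u s $    match u
  7  $ <F> u r r u    u r r u s $      match u
  8  $ <F> u r r      r r u s $        match r
  9  $ <F> u r        r u s $          match r
Stack after step 9: $ <F> u (top = u).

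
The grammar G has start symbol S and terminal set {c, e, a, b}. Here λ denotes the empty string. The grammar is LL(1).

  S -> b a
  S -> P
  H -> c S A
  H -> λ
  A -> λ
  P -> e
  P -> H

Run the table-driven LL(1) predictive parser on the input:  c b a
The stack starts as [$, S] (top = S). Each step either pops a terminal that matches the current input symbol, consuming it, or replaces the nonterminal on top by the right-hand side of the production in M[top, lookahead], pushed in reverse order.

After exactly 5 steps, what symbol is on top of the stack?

b

step 1: stack=$ S  input=c b a $  — expand S -> P
step 2: stack=$ P  input=c b a $  — expand P -> H
step 3: stack=$ H  input=c b a $  — expand H -> c S A
step 4: stack=$ A S c  input=c b a $  — match c
step 5: stack=$ A S  input=b a $  — expand S -> b a
Stack after step 5: $ A a b (top = b).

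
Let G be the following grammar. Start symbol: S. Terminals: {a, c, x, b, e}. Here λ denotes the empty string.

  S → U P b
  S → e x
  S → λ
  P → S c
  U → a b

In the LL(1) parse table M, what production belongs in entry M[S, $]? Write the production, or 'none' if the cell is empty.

S → λ

FIRST(U) = {a}
FIRST(S) = {λ, a, e}  (via U P b)
FIRST(P) = {a, c, e}  (via S c)
FOLLOW(S) includes $ since S is the start symbol.
FOLLOW(S): in P→S c, S is followed by c with FIRST {c}. Thus FOLLOW(S) = {$, c}.
For S → U P b: FIRST(U P b) = {a}, so it goes in M[S, t] for t ∈ {a}.
For S → e x: FIRST(e x) = {e}, so it goes in M[S, t] for t ∈ {e}.
For S → λ: FIRST(λ) = {λ}, so it goes in M[S, t] for t ∈ {}; since λ ∈ FIRST, also for every t ∈ FOLLOW(S) = {$, c}.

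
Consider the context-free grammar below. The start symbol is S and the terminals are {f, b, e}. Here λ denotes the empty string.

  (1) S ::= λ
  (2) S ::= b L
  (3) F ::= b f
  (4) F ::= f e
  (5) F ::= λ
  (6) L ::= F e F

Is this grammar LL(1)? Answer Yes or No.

Yes

FIRST(S) = {λ, b}
FIRST(F) = {λ, b, f}
FIRST(L) = {b, e, f}
FOLLOW(S) = {$}
FOLLOW(F) = {$, e}
FOLLOW(L) = {$}
Each cell of M receives at most one production.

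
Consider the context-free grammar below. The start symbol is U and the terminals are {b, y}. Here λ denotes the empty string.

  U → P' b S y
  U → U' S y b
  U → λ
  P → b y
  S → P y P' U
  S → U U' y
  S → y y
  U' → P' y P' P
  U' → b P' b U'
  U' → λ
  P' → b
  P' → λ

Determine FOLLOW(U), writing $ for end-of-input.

{$, b, y}

FIRST(P): from P→b y we get {b}. So FIRST(P) = {b}.
FIRST(P'): from P'→b we get {b}; from P'→λ we get {λ}. So FIRST(P') = {λ, b}.
FIRST(U'): from U'→P' y P' P we get {b, y}; from U'→b P' b U' we get {b}; from U'→λ we get {λ}. So FIRST(U') = {λ, b, y}.
FIRST(U): from U→P' b S y we get {b}; from U→U' S y b we get {b, y}; from U→λ we get {λ}. So FIRST(U) = {λ, b, y}.
FIRST(S): from S→P y P' U we get {b}; from S→U U' y we get {b, y}; from S→y y we get {y}. So FIRST(S) = {b, y}.
FOLLOW(U) includes $ since U is the start symbol.
FOLLOW(S): in U→P' b S y, S is followed by y with FIRST {y}; in U→U' S y b, S is followed by y b with FIRST {y}. Thus FOLLOW(S) = {y}.
FOLLOW(U): in S→P y P' U, the suffix after U is empty, so FOLLOW(U) ⊇ FOLLOW(S) = {y}; in S→U U' y, U is followed by U' y with FIRST {b, y}. Thus FOLLOW(U) = {$, b, y}.
FOLLOW(U'): in U→U' S y b, U' is followed by S y b with FIRST {b, y}; in S→U U' y, U' is followed by y with FIRST {y}; in U'→b P' b U', the suffix after U' is empty (adds nothing new). Thus FOLLOW(U') = {b, y}.
FOLLOW(P): in S→P y P' U, P is followed by y P' U with FIRST {y}; in U'→P' y P' P, the suffix after P is empty, so FOLLOW(P) ⊇ FOLLOW(U') = {b, y}. Thus FOLLOW(P) = {b, y}.
FOLLOW(P'): in U→P' b S y, P' is followed by b S y with FIRST {b}; in S→P y P' U, P' is followed by U with FIRST {λ, b, y}; in S→P y P' U, the suffix after P' is nullable, so FOLLOW(P') ⊇ FOLLOW(S) = {y}; in U'→P' y P' P (occurrence 1), P' is followed by y P' P with FIRST {y}; in U'→P' y P' P (occurrence 2), P' is followed by P with FIRST {b}; in U'→b P' b U', P' is followed by b U' with FIRST {b}. Thus FOLLOW(P') = {b, y}.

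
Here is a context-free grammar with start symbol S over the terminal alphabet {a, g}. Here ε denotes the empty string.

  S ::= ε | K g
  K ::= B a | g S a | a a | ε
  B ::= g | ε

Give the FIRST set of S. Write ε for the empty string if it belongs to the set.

{ε, a, g}

FIRST(B) = {ε, g}
FIRST(K) = {ε, a, g}  (via B a)
FIRST(S) = {ε, a, g}  (via K g)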